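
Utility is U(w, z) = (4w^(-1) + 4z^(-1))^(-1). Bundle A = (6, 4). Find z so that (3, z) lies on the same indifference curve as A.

U depends on (w, z) only through S = 4w^(-1) + 4z^(-1), so equal utility means equal S. At (6, 4): S = 5/3.
With w = 3: 4·3^(-1) = 4/3, so 4z^(-1) = 5/3 − 4/3 = 1/3, i.e. z^(-1) = 1/12.
Hence z = 1/(1/12) = 12.
Check: U(3, 12) = 0.6.

z = 12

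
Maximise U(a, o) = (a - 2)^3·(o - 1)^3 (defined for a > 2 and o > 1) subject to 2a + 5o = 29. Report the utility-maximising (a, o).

MU_a = 3·(a−2)^2·(o−1)^3, MU_o = 3·(a−2)^3·(o−1)^2.
MRS = (o−1)/(a−2).
Tangency: set MRS = p_a/p_o = 2/5 = 0.4.
So (o − 1)/(a − 2) = 0.4, i.e. (o − 1) = 0.4·(a − 2).
Rewrite the budget in excess-of-subsistence terms: 2·(a − 2) + 5·(o − 1) = 29 − 2·2 − 5·1 = 20.
Substituting, 4·(a − 2) = 20, so a − 2 = 5 and a* = 7.
Then o − 1 = 0.4·5 = 2, so o* = 3.

a* = 7, o* = 3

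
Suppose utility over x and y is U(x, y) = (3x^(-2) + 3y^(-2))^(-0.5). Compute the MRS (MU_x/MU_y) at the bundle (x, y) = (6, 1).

For CES with ρ = -2, MRS = (y/x)^3.
At (6, 1): MRS = 1/216.
The indifference curve has slope −1/216 at this bundle.

MRS = 1/216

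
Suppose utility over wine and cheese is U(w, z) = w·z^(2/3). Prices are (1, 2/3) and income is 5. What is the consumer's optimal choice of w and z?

w* = 3, z* = 3

MU_w = z^(2/3) and MU_z = 2/3·w·z^(-1/3).
MRS = MU_w/MU_z = (1.5)·z/w.
Tangency: set MRS = p_w/p_z = 1/(2/3) = 1.5.
So (1.5)·z/w = 1.5, i.e. z = w.
Substitute into the budget 1·w + (2/3)·z = 5: (5/3)·w = 5, so w* = 3.
Then z* = 3.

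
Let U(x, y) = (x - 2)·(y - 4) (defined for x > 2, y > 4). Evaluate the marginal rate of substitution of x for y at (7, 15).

MRS = 2.2

MU_x = (y−4), MU_y = (x−2).
MRS = (y−4)/(x−2).
At (7, 15): MRS = 2.2.
So at (7, 15) the consumer would give up 2.2 units of y for one more unit of x.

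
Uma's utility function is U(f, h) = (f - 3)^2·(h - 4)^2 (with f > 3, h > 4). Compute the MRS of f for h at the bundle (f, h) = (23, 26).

MU_f = 2·(f−3)·(h−4)^2, MU_h = 2·(f−3)^2·(h−4).
MRS = (h−4)/(f−3).
At (23, 26): MRS = 1.1.
That is, one extra unit of f is worth 1.1 units of h at the margin.

MRS = 1.1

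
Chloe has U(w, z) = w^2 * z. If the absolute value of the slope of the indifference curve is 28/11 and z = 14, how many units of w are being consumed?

MU_w = 2·w·z and MU_z = w^2.
MRS = MU_w/MU_z = (2/1)·z/w.
Substitute z = 14: MRS = 28/w. Setting 28/w = 28/11 gives w = 28/(28/11) = 11.

w = 11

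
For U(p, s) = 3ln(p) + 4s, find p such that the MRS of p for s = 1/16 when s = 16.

p = 12

MU_p = 3/p, MU_s = 4.
MRS = 3/p ÷ 4.
MRS depends only on p: 0.75/p = 1/16 ⇒ p = 0.75/(1/16) = 12.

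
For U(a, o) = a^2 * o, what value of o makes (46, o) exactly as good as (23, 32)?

o = 8

U(23, 32) = 16928.
Set U(46, o) = 16928 and solve.
With a = 46: 46^2 = 2116, so o = 16928/2116 = 8.
Check: U(46, 8) = 16928.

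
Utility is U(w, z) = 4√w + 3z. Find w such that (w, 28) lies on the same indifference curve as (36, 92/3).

U(36, 92/3) = 116.
Set U(w, 28) = 116 and solve.
With z = 28: 4√w = 116 − 3·28 = 32, so √w = 8 and w = 64.
Check: U(64, 28) = 116.

w = 64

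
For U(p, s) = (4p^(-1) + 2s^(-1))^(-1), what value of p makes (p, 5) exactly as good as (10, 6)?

U depends on (p, s) only through S = 4p^(-1) + 2s^(-1), so equal utility means equal S. At (10, 6): S = 11/15.
With s = 5: 2·5^(-1) = 0.4, so 4p^(-1) = 11/15 − 0.4 = 1/3, i.e. p^(-1) = 1/12.
Hence p = 1/(1/12) = 12.
Check: U(12, 5) = 1.3636.

p = 12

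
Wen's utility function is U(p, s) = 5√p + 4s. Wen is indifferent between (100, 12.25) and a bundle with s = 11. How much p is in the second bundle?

p = 121

U(100, 12.25) = 99.
Set U(p, 11) = 99 and solve.
With s = 11: 5√p = 99 − 4·11 = 55, so √p = 11 and p = 121.
Check: U(121, 11) = 99.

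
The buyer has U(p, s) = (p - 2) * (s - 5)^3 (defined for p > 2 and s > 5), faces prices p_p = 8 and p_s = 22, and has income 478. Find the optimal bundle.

MU_p = (s−5)^3, MU_s = 3·(p−2)·(s−5)^2.
MRS = (1/3)·(s−5)/(p−2).
Tangency: set MRS = p_p/p_s = 8/22 = 4/11.
So (1/3)·(s − 5)/(p − 2) = 4/11, i.e. (s − 5) = (12/11)·(p − 2).
Rewrite the budget in excess-of-subsistence terms: 8·(p − 2) + 22·(s − 5) = 478 − 8·2 − 22·5 = 352.
Substituting, 32·(p − 2) = 352, so p − 2 = 11 and p* = 13.
Then s − 5 = (12/11)·11 = 12, so s* = 17.

p* = 13, s* = 17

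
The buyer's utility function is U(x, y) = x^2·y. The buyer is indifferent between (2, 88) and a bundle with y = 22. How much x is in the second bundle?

U(2, 88) = 352.
Set U(x, 22) = 352 and solve.
With y = 22: x^2 = 352/22 = 16; taking the square root, x = 4.
Check: U(4, 22) = 352.

x = 4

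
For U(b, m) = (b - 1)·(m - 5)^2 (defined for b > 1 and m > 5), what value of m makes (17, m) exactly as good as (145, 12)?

m = 26

U(145, 12) = 7056.
Set U(17, m) = 7056 and solve.
With b = 17: (17 − 1) = 16, so (m − 5)^2 = 7056/16 = 441.
Taking the square root (with m > 5): m − 5 = 21, so m = 26.
Check: U(17, 26) = 7056.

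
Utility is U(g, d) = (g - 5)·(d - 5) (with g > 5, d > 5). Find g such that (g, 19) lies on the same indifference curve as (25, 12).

U(25, 12) = 140.
Set U(g, 19) = 140 and solve.
With d = 19: (19 − 5) = 14, so (g − 5) = 140/14 = 10.
So g = 5 + 10 = 15.
Check: U(15, 19) = 140.

g = 15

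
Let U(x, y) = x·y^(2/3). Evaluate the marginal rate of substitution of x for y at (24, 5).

MU_x = y^(2/3) and MU_y = 2/3·x·y^(-1/3).
MRS = MU_x/MU_y = (1.5)·y/x.
At (24, 5): MRS = 5/16.
That is, one extra unit of x is worth 5/16 units of y at the margin.

MRS = 5/16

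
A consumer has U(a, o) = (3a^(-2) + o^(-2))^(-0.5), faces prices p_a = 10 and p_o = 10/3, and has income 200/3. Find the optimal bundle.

For CES with ρ = -2, MRS = (3/1)·(o/a)^3.
Tangency: set MRS = p_a/p_o = 10/(10/3) = 3.
So (o/a)^3 = 1; taking the cube root, o/a = 1, i.e. o = a.
Substitute into the budget 10·a + (10/3)·o = 200/3: (40/3)·a = 200/3, so a* = 5 and o* = 5.

a* = 5, o* = 5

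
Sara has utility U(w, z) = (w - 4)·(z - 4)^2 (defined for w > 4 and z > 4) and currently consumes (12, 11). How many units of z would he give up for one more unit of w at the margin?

MU_w = (z−4)^2, MU_z = 2·(w−4)·(z−4).
MRS = (1/2)·(z−4)/(w−4).
At (12, 11): MRS = 7/16.
So at (12, 11) the consumer would give up 7/16 units of z for one more unit of w.

MRS = 7/16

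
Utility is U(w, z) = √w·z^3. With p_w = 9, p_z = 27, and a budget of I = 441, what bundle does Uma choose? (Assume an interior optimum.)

w* = 7, z* = 14

MU_w = 0.5·w^(-0.5)·z^3 and MU_z = 3·√w·z^2.
MRS = MU_w/MU_z = (1/6)·z/w.
Tangency: set MRS = p_w/p_z = 9/27 = 1/3.
So (1/6)·z/w = 1/3, i.e. z = 2·w.
Substitute into the budget 9·w + 27·z = 441: 63·w = 441, so w* = 7.
Then z* = 2·7 = 14.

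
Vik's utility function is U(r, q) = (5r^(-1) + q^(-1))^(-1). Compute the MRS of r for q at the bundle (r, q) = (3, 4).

MRS = 80/9

For CES with ρ = -1, MRS = (5/1)·(q/r)^2.
At (3, 4): MRS = 80/9.
So at (3, 4) the consumer would give up 80/9 units of q for one more unit of r.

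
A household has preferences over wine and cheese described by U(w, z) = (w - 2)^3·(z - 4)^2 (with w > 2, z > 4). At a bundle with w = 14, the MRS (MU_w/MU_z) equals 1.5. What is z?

MU_w = 3·(w−2)^2·(z−4)^2, MU_z = 2·(w−2)^3·(z−4).
MRS = (3/2)·(z−4)/(w−2).
Substitute w = 14: MRS = (z − 4)/8. Setting this equal to 1.5 gives z − 4 = 1.5·8 = 12, so z = 16.

z = 16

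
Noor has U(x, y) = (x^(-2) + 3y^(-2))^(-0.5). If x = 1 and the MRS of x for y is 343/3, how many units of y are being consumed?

For CES with ρ = -2, MRS = (1/3)·(y/x)^3.
Setting (1/3)·(y/1)^3 = 343/3 gives (y/1)^3 = 343, so y/1 = 7 and y = 7.

y = 7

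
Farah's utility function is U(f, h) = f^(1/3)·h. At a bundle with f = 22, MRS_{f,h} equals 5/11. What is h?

h = 30

MU_f = 1/3·f^(-2/3)·h and MU_h = f^(1/3).
MRS = MU_f/MU_h = (1/3)·h/f.
Substitute f = 22: MRS = h/66. Setting h/66 = 5/11 gives h = (5/11)·66 = 30.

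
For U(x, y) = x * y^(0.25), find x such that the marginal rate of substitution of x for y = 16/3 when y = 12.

x = 9

MU_x = y^(0.25) and MU_y = 0.25·x·y^(-0.75).
MRS = MU_x/MU_y = (4)·y/x.
Substitute y = 12: MRS = 48/x. Setting 48/x = 16/3 gives x = 48/(16/3) = 9.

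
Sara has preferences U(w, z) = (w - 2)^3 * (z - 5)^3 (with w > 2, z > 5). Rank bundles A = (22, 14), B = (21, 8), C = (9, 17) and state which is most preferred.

Evaluate utility at each bundle:
U(A) = 5832000.
U(B) = 185193.
U(C) = 592704.
Highest utility is A, so A ≻ C ≻ B.

Bundle A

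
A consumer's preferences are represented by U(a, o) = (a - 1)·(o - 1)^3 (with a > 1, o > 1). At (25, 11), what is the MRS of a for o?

MU_a = (o−1)^3, MU_o = 3·(a−1)·(o−1)^2.
MRS = (1/3)·(o−1)/(a−1).
At (25, 11): MRS = 5/36.
So at (25, 11) the consumer would give up 5/36 units of o for one more unit of a.

MRS = 5/36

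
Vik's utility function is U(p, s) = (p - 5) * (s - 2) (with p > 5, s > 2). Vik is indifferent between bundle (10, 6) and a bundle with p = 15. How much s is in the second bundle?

U(10, 6) = 20.
Set U(15, s) = 20 and solve.
With p = 15: (15 − 5) = 10, so (s − 2) = 20/10 = 2.
So s = 2 + 2 = 4.
Check: U(15, 4) = 20.

s = 4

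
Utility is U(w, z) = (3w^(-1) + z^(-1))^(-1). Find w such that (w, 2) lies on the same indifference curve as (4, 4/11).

U depends on (w, z) only through S = 3w^(-1) + z^(-1), so equal utility means equal S. At (4, 4/11): S = 3.5.
With z = 2: 2^(-1) = 0.5, so 3w^(-1) = 3.5 − 0.5 = 3, i.e. w^(-1) = 1.
Hence w = 1/1 = 1.
Check: U(1, 2) = 0.2857.

w = 1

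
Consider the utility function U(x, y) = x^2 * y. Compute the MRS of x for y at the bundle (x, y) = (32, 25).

MRS = 25/16

MU_x = 2·x·y and MU_y = x^2.
MRS = MU_x/MU_y = (2/1)·y/x.
At (32, 25): MRS = 25/16.
That is, one extra unit of x is worth 25/16 units of y at the margin.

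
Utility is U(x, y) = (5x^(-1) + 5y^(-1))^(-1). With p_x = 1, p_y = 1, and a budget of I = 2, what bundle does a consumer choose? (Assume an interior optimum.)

x* = 1, y* = 1

For CES with ρ = -1, MRS = (y/x)^2.
Tangency: set MRS = p_x/p_y = 1/1 = 1.
So (y/x)^2 = 1; taking the square root, y/x = 1, i.e. y = x.
Substitute into the budget 1·x + 1·y = 2: 2·x = 2, so x* = 1 and y* = 1.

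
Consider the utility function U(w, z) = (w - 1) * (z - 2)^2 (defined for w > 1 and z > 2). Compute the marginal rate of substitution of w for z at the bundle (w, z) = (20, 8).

MRS = 3/19

MU_w = (z−2)^2, MU_z = 2·(w−1)·(z−2).
MRS = (1/2)·(z−2)/(w−1).
At (20, 8): MRS = 3/19.
So at (20, 8) the consumer would give up 3/19 units of z for one more unit of w.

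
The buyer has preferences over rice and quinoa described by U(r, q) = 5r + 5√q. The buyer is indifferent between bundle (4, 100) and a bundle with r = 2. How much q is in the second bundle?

q = 144

U(4, 100) = 70.
Set U(2, q) = 70 and solve.
With r = 2: 5√q = 70 − 5·2 = 60, so √q = 12 and q = 144.
Check: U(2, 144) = 70.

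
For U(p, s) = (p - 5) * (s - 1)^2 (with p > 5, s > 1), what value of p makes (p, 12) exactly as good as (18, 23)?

p = 57

U(18, 23) = 6292.
Set U(p, 12) = 6292 and solve.
With s = 12: (12 − 1)^2 = 121, so (p − 5) = 6292/121 = 52.
So p = 5 + 52 = 57.
Check: U(57, 12) = 6292.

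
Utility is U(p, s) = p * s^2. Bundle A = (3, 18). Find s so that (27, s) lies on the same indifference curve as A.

U(3, 18) = 972.
Set U(27, s) = 972 and solve.
With p = 27: s^2 = 972/27 = 36; taking the square root, s = 6.
Check: U(27, 6) = 972.

s = 6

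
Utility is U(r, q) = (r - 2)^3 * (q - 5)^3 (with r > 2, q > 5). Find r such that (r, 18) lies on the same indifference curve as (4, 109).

U(4, 109) = 8998912.
Set U(r, 18) = 8998912 and solve.
With q = 18: (18 − 5)^3 = 2197, so (r − 2)^3 = 8998912/2197 = 4096.
Taking the cube root (with r > 2): r − 2 = 16, so r = 18.
Check: U(18, 18) = 8998912.

r = 18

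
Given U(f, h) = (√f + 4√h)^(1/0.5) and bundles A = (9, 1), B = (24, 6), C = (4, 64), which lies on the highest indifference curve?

Evaluate utility at each bundle:
U(A) = 49.000.
U(B) = 216.000.
U(C) = 1156.000.
Highest utility is C, so C ≻ B ≻ A.

Bundle C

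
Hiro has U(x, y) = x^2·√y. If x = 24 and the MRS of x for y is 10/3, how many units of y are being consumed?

MU_x = 2·x·√y and MU_y = 0.5·x^2·y^(-0.5).
MRS = MU_x/MU_y = (4)·y/x.
Substitute x = 24: MRS = y/6. Setting y/6 = 10/3 gives y = (10/3)·6 = 20.

y = 20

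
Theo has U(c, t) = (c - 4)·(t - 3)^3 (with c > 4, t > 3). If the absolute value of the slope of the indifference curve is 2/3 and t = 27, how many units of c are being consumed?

MU_c = (t−3)^3, MU_t = 3·(c−4)·(t−3)^2.
MRS = (1/3)·(t−3)/(c−4).
Substitute t = 27: MRS = 8/(c − 4). Setting this equal to 2/3 gives c − 4 = 8/(2/3) = 12, so c = 16.

c = 16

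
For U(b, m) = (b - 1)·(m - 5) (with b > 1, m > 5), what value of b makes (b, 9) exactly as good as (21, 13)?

U(21, 13) = 160.
Set U(b, 9) = 160 and solve.
With m = 9: (9 − 5) = 4, so (b − 1) = 160/4 = 40.
So b = 1 + 40 = 41.
Check: U(41, 9) = 160.

b = 41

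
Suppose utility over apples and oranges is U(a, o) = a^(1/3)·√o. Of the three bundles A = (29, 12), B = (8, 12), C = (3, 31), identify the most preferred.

Bundle A

Evaluate utility at each bundle:
U(A) = 10.643.
U(B) = 6.928.
U(C) = 8.030.
Highest utility is A, so A ≻ C ≻ B.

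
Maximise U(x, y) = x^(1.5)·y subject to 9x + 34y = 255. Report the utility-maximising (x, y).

x* = 17, y* = 3

MU_x = 1.5·√x·y and MU_y = x^(1.5).
MRS = MU_x/MU_y = (1.5)·y/x.
Tangency: set MRS = p_x/p_y = 9/34.
So (1.5)·y/x = 9/34, i.e. y = (3/17)·x.
Substitute into the budget 9·x + 34·y = 255: 15·x = 255, so x* = 17.
Then y* = (3/17)·17 = 3.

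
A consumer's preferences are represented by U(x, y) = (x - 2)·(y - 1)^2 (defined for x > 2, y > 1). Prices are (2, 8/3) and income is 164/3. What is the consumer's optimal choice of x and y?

MU_x = (y−1)^2, MU_y = 2·(x−2)·(y−1).
MRS = (1/2)·(y−1)/(x−2).
Tangency: set MRS = p_x/p_y = 2/(8/3) = 0.75.
So (1/2)·(y − 1)/(x − 2) = 0.75, i.e. (y − 1) = 1.5·(x − 2).
Rewrite the budget in excess-of-subsistence terms: 2·(x − 2) + (8/3)·(y − 1) = 164/3 − 2·2 − (8/3)·1 = 48.
Substituting, 6·(x − 2) = 48, so x − 2 = 8 and x* = 10.
Then y − 1 = 1.5·8 = 12, so y* = 13.

x* = 10, y* = 13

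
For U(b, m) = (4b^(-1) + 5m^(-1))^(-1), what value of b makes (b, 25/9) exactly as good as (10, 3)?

b = 15

U depends on (b, m) only through S = 4b^(-1) + 5m^(-1), so equal utility means equal S. At (10, 3): S = 31/15.
With m = 25/9: 5·(25/9)^(-1) = 1.8, so 4b^(-1) = 31/15 − 1.8 = 4/15, i.e. b^(-1) = 1/15.
Hence b = 1/(1/15) = 15.
Check: U(15, 25/9) = 0.4839.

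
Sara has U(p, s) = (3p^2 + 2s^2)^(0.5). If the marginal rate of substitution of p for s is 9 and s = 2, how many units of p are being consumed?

p = 12

For CES with ρ = 2, MRS = (3/2)·(s/p)^(-1).
Setting (3/2)·(2/p)^(-1) = 9 gives (2/p)^(-1) = 6, so 2/p = 1/6 and p = 12.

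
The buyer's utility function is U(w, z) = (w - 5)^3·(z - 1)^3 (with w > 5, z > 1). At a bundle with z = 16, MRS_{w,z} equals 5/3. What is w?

MU_w = 3·(w−5)^2·(z−1)^3, MU_z = 3·(w−5)^3·(z−1)^2.
MRS = (z−1)/(w−5).
Substitute z = 16: MRS = 15/(w − 5). Setting this equal to 5/3 gives w − 5 = 15/(5/3) = 9, so w = 14.

w = 14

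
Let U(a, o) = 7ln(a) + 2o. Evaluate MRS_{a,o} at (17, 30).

MU_a = 7/a, MU_o = 2.
MRS = 7/a ÷ 2.
At (17, 30): MRS = 7/34.
So at (17, 30) the consumer would give up 7/34 units of o for one more unit of a.

MRS = 7/34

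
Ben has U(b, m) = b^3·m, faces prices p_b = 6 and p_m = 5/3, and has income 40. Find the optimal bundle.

MU_b = 3·b^2·m and MU_m = b^3.
MRS = MU_b/MU_m = (3/1)·m/b.
Tangency: set MRS = p_b/p_m = 6/(5/3) = 3.6.
So (3/1)·m/b = 3.6, i.e. m = 1.2·b.
Substitute into the budget 6·b + (5/3)·m = 40: 8·b = 40, so b* = 5.
Then m* = 1.2·5 = 6.

b* = 5, m* = 6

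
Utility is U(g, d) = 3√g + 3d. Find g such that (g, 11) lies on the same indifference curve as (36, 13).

g = 64

U(36, 13) = 57.
Set U(g, 11) = 57 and solve.
With d = 11: 3√g = 57 − 3·11 = 24, so √g = 8 and g = 64.
Check: U(64, 11) = 57.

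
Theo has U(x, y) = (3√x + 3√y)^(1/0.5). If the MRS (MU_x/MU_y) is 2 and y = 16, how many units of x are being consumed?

For CES with ρ = 0.5, MRS = √(y/x).
Setting √(16/x) = 2 gives 16/x = 4 and x = 4.

x = 4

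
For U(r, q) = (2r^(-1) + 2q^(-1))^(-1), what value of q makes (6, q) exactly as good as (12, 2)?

q = 2.4

U depends on (r, q) only through S = 2r^(-1) + 2q^(-1), so equal utility means equal S. At (12, 2): S = 7/6.
With r = 6: 2·6^(-1) = 1/3, so 2q^(-1) = 7/6 − 1/3 = 5/6, i.e. q^(-1) = 5/12.
Hence q = 1/(5/12) = 2.4.
Check: U(6, 2.4) = 0.8571.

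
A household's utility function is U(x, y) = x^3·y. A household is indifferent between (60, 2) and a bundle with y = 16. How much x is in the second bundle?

x = 30

U(60, 2) = 432000.
Set U(x, 16) = 432000 and solve.
With y = 16: x^3 = 432000/16 = 27000; taking the cube root, x = 30.
Check: U(30, 16) = 432000.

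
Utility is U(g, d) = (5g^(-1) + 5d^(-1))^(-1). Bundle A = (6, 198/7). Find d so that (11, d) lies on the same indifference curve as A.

U depends on (g, d) only through S = 5g^(-1) + 5d^(-1), so equal utility means equal S. At (6, 198/7): S = 100/99.
With g = 11: 5·11^(-1) = 5/11, so 5d^(-1) = 100/99 − 5/11 = 5/9, i.e. d^(-1) = 1/9.
Hence d = 1/(1/9) = 9.
Check: U(11, 9) = 0.99.

d = 9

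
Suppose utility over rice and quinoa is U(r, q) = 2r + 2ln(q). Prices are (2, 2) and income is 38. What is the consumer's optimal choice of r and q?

r* = 18, q* = 1

MU_r = 2, MU_q = 2/q.
MRS = 2 ÷ (2/q).
Tangency: set MRS = p_r/p_q = 2/2 = 1.
MRS depends only on q: q = 1 ⇒ q* = 1.
From the budget, 2·r = 38 − 2·1 = 36, so r* = 18.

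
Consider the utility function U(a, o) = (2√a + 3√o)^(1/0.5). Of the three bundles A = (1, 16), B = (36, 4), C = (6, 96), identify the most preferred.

Evaluate utility at each bundle:
U(A) = 196.000.
U(B) = 324.000.
U(C) = 1176.000.
Highest utility is C, so C ≻ B ≻ A.

Bundle C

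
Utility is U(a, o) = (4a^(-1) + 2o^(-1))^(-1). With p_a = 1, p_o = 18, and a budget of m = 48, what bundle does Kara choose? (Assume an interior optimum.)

For CES with ρ = -1, MRS = (4/2)·(o/a)^2.
Tangency: set MRS = p_a/p_o = 1/18.
So (o/a)^2 = 1/36; taking the square root, o/a = 1/6, i.e. o = (1/6)·a.
Substitute into the budget 1·a + 18·o = 48: 4·a = 48, so a* = 12 and o* = (1/6)·12 = 2.

a* = 12, o* = 2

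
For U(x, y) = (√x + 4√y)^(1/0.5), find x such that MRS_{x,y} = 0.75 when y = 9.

For CES with ρ = 0.5, MRS = (1/4)·√(y/x).
Setting (1/4)·√(9/x) = 0.75 gives √(9/x) = 3, so 9/x = 9 and x = 1.

x = 1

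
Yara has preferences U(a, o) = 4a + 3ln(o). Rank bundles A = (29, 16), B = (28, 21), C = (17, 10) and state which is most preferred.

Bundle A

Evaluate utility at each bundle:
U(A) = 124.318.
U(B) = 121.134.
U(C) = 74.908.
Highest utility is A, so A ≻ B ≻ C.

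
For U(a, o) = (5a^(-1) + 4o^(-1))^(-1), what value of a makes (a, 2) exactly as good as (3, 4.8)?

a = 10

U depends on (a, o) only through S = 5a^(-1) + 4o^(-1), so equal utility means equal S. At (3, 4.8): S = 2.5.
With o = 2: 4·2^(-1) = 2, so 5a^(-1) = 2.5 − 2 = 0.5, i.e. a^(-1) = 0.1.
Hence a = 1/0.1 = 10.
Check: U(10, 2) = 0.4.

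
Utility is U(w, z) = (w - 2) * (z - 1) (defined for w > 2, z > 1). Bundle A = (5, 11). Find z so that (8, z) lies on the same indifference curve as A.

U(5, 11) = 30.
Set U(8, z) = 30 and solve.
With w = 8: (8 − 2) = 6, so (z − 1) = 30/6 = 5.
So z = 1 + 5 = 6.
Check: U(8, 6) = 30.

z = 6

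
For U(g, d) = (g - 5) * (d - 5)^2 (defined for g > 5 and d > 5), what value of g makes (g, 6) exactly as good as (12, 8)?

U(12, 8) = 63.
Set U(g, 6) = 63 and solve.
With d = 6: (6 − 5)^2 = 1, so (g − 5) = 63/1 = 63.
So g = 5 + 63 = 68.
Check: U(68, 6) = 63.

g = 68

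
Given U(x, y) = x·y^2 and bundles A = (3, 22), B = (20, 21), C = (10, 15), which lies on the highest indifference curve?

Evaluate utility at each bundle:
U(A) = 1452.
U(B) = 8820.
U(C) = 2250.
Highest utility is B, so B ≻ C ≻ A.

Bundle B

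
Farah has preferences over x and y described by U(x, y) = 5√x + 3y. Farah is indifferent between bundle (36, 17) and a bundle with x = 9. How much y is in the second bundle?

U(36, 17) = 81.
Set U(9, y) = 81 and solve.
With x = 9: √9 = 3, so 3y = 81 − 5·3 = 66 and y = 22.
Check: U(9, 22) = 81.

y = 22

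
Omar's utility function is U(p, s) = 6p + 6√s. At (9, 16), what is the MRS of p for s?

MRS = 8

MU_p = 6, MU_s = 6/(2√s).
MRS = 6 ÷ (6/(2√s)).
At (9, 16): MRS = 8.
That is, one extra unit of p is worth 8 units of s at the margin.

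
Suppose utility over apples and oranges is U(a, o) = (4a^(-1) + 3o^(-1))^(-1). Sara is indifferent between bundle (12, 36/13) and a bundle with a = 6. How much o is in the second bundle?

o = 4

U depends on (a, o) only through S = 4a^(-1) + 3o^(-1), so equal utility means equal S. At (12, 36/13): S = 17/12.
With a = 6: 4·6^(-1) = 2/3, so 3o^(-1) = 17/12 − 2/3 = 0.75, i.e. o^(-1) = 0.25.
Hence o = 1/0.25 = 4.
Check: U(6, 4) = 0.7059.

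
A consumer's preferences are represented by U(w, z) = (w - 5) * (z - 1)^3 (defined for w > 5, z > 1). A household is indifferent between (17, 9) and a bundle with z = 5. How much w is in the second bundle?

U(17, 9) = 6144.
Set U(w, 5) = 6144 and solve.
With z = 5: (5 − 1)^3 = 64, so (w − 5) = 6144/64 = 96.
So w = 5 + 96 = 101.
Check: U(101, 5) = 6144.

w = 101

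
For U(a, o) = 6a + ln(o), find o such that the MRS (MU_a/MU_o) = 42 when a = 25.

o = 7

MU_a = 6, MU_o = 1/o.
MRS = 6 ÷ (1/o).
MRS depends only on o: 6·o = 42 ⇒ o = 42/6 = 7.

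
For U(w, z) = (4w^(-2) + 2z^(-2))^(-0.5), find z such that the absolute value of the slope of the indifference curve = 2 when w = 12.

For CES with ρ = -2, MRS = (4/2)·(z/w)^3.
Setting (4/2)·(z/12)^3 = 2 gives (z/12)^3 = 1, so z/12 = 1 and z = 12.

z = 12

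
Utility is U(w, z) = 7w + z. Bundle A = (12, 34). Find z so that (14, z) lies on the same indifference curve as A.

z = 20

U(12, 34) = 118.
Set U(14, z) = 118 and solve.
7·14 + z = 118 ⇒ z = 20 ⇒ z = 20.
Check: U(14, 20) = 118.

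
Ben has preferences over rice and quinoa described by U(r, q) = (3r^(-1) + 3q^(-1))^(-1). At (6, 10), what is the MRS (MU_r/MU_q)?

MRS = 25/9

For CES with ρ = -1, MRS = (q/r)^2.
At (6, 10): MRS = 25/9.
The indifference curve has slope −25/9 at this bundle.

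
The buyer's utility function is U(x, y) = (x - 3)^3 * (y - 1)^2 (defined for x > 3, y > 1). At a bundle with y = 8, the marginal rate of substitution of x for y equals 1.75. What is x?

MU_x = 3·(x−3)^2·(y−1)^2, MU_y = 2·(x−3)^3·(y−1).
MRS = (3/2)·(y−1)/(x−3).
Substitute y = 8: MRS = 10.5/(x − 3). Setting this equal to 1.75 gives x − 3 = 10.5/1.75 = 6, so x = 9.

x = 9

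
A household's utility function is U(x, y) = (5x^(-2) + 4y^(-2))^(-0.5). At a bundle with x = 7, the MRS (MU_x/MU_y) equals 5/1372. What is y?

y = 1

For CES with ρ = -2, MRS = (5/4)·(y/x)^3.
Setting (5/4)·(y/7)^3 = 5/1372 gives (y/7)^3 = 1/343, so y/7 = 1/7 and y = 1.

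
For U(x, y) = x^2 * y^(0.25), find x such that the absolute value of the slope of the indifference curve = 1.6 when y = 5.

MU_x = 2·x·y^(0.25) and MU_y = 0.25·x^2·y^(-0.75).
MRS = MU_x/MU_y = (8)·y/x.
Substitute y = 5: MRS = 40/x. Setting 40/x = 1.6 gives x = 40/1.6 = 25.

x = 25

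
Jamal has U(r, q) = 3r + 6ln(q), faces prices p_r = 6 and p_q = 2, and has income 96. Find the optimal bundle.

r* = 14, q* = 6

MU_r = 3, MU_q = 6/q.
MRS = 3 ÷ (6/q).
Tangency: set MRS = p_r/p_q = 6/2 = 3.
MRS depends only on q: 0.5·q = 3 ⇒ q* = 3/0.5 = 6.
From the budget, 6·r = 96 − 2·6 = 84, so r* = 14.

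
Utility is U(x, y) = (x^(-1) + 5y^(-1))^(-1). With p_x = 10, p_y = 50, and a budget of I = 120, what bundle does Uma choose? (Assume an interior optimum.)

x* = 2, y* = 2

For CES with ρ = -1, MRS = (1/5)·(y/x)^2.
Tangency: set MRS = p_x/p_y = 10/50 = 0.2.
So (y/x)^2 = 1; taking the square root, y/x = 1, i.e. y = x.
Substitute into the budget 10·x + 50·y = 120: 60·x = 120, so x* = 2 and y* = 2.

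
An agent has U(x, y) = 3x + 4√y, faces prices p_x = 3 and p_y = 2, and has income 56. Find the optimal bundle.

x* = 18, y* = 1

MU_x = 3, MU_y = 4/(2√y).
MRS = 3 ÷ (4/(2√y)).
Tangency: set MRS = p_x/p_y = 3/2 = 1.5.
MRS depends only on y: 1.5·√y = 1.5 ⇒ √y = 1.5/1.5 = 1 ⇒ y* = 1.
From the budget, 3·x = 56 − 2·1 = 54, so x* = 18.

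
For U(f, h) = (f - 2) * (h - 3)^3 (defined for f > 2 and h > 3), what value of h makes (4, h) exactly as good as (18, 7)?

h = 11

U(18, 7) = 1024.
Set U(4, h) = 1024 and solve.
With f = 4: (4 − 2) = 2, so (h − 3)^3 = 1024/2 = 512.
Taking the cube root (with h > 3): h − 3 = 8, so h = 11.
Check: U(4, 11) = 1024.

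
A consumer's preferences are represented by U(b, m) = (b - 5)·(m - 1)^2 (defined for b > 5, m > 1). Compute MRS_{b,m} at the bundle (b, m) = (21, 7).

MU_b = (m−1)^2, MU_m = 2·(b−5)·(m−1).
MRS = (1/2)·(m−1)/(b−5).
At (21, 7): MRS = 3/16.
That is, one extra unit of b is worth 3/16 units of m at the margin.

MRS = 3/16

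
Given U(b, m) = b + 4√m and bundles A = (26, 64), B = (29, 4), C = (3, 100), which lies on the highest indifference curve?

Evaluate utility at each bundle:
U(A) = 58.000.
U(B) = 37.000.
U(C) = 43.000.
Highest utility is A, so A ≻ C ≻ B.

Bundle A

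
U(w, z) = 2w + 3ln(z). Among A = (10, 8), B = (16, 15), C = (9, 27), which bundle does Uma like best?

Evaluate utility at each bundle:
U(A) = 26.238.
U(B) = 40.124.
U(C) = 27.888.
Highest utility is B, so B ≻ C ≻ A.

Bundle B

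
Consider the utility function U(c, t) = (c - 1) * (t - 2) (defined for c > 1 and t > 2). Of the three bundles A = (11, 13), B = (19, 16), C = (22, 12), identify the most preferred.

Evaluate utility at each bundle:
U(A) = 110.
U(B) = 252.
U(C) = 210.
Highest utility is B, so B ≻ C ≻ A.

Bundle B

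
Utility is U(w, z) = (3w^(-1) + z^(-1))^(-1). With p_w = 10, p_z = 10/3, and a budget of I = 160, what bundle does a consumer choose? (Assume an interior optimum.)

For CES with ρ = -1, MRS = (3/1)·(z/w)^2.
Tangency: set MRS = p_w/p_z = 10/(10/3) = 3.
So (z/w)^2 = 1; taking the square root, z/w = 1, i.e. z = w.
Substitute into the budget 10·w + (10/3)·z = 160: (40/3)·w = 160, so w* = 12 and z* = 12.

w* = 12, z* = 12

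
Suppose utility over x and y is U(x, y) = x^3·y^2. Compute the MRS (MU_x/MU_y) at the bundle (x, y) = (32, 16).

MU_x = 3·x^2·y^2 and MU_y = 2·x^3·y.
MRS = MU_x/MU_y = (3/2)·y/x.
At (32, 16): MRS = 0.75.
That is, one extra unit of x is worth 0.75 units of y at the margin.

MRS = 0.75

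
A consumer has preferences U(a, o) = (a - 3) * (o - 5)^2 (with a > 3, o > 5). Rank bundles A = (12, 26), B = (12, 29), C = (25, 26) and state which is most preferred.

Evaluate utility at each bundle:
U(A) = 3969.
U(B) = 5184.
U(C) = 9702.
Highest utility is C, so C ≻ B ≻ A.

Bundle C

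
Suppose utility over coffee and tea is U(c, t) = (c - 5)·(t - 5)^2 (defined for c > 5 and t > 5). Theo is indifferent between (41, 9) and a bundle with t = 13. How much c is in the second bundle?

c = 14

U(41, 9) = 576.
Set U(c, 13) = 576 and solve.
With t = 13: (13 − 5)^2 = 64, so (c − 5) = 576/64 = 9.
So c = 5 + 9 = 14.
Check: U(14, 13) = 576.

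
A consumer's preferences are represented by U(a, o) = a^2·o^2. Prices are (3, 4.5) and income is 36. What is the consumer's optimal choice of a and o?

a* = 6, o* = 4

MU_a = 2·a·o^2 and MU_o = 2·a^2·o.
MRS = MU_a/MU_o = o/a.
Tangency: set MRS = p_a/p_o = 3/4.5 = 2/3.
So o/a = 2/3, i.e. o = (2/3)·a.
Substitute into the budget 3·a + 4.5·o = 36: 6·a = 36, so a* = 6.
Then o* = (2/3)·6 = 4.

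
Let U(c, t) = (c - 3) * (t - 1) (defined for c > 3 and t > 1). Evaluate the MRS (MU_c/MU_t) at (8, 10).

MRS = 1.8

MU_c = (t−1), MU_t = (c−3).
MRS = (t−1)/(c−3).
At (8, 10): MRS = 1.8.
The indifference curve has slope −1.8 at this bundle.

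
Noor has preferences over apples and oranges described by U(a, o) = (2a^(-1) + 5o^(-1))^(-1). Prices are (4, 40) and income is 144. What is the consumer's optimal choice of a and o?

For CES with ρ = -1, MRS = (2/5)·(o/a)^2.
Tangency: set MRS = p_a/p_o = 4/40 = 0.1.
So (o/a)^2 = 0.25; taking the square root, o/a = 0.5, i.e. o = 0.5·a.
Substitute into the budget 4·a + 40·o = 144: 24·a = 144, so a* = 6 and o* = 0.5·6 = 3.

a* = 6, o* = 3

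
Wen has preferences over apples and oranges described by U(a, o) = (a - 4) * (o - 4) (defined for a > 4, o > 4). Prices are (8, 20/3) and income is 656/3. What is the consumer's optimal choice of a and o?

MU_a = (o−4), MU_o = (a−4).
MRS = (o−4)/(a−4).
Tangency: set MRS = p_a/p_o = 8/(20/3) = 1.2.
So (o − 4)/(a − 4) = 1.2, i.e. (o − 4) = 1.2·(a − 4).
Rewrite the budget in excess-of-subsistence terms: 8·(a − 4) + (20/3)·(o − 4) = 656/3 − 8·4 − (20/3)·4 = 160.
Substituting, 16·(a − 4) = 160, so a − 4 = 10 and a* = 14.
Then o − 4 = 1.2·10 = 12, so o* = 16.

a* = 14, o* = 16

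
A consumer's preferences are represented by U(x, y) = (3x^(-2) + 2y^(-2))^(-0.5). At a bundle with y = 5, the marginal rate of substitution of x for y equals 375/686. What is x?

x = 7

For CES with ρ = -2, MRS = (3/2)·(y/x)^3.
Setting (3/2)·(5/x)^3 = 375/686 gives (5/x)^3 = 125/343, so 5/x = 5/7 and x = 7.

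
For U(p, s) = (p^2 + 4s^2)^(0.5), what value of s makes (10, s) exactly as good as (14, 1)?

s = 5

U depends on (p, s) only through S = p^2 + 4s^2, so equal utility means equal S. At (14, 1): S = 200.
With p = 10: 10^2 = 100, so 4s^2 = 200 − 100 = 100, i.e. s^2 = 25.
Hence s = √25 = 5.
Check: U(10, 5) = 14.1421.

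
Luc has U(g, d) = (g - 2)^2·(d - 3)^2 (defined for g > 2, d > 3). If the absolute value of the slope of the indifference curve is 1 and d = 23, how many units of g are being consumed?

MU_g = 2·(g−2)·(d−3)^2, MU_d = 2·(g−2)^2·(d−3).
MRS = (d−3)/(g−2).
Substitute d = 23: MRS = 20/(g − 2). Setting this equal to 1 gives g − 2 = 20/1 = 20, so g = 22.

g = 22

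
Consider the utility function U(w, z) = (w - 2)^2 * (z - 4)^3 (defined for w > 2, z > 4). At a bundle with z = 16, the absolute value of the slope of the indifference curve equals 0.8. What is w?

w = 12

MU_w = 2·(w−2)·(z−4)^3, MU_z = 3·(w−2)^2·(z−4)^2.
MRS = (2/3)·(z−4)/(w−2).
Substitute z = 16: MRS = 8/(w − 2). Setting this equal to 0.8 gives w − 2 = 8/0.8 = 10, so w = 12.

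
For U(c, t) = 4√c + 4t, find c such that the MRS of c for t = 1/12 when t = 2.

c = 36

MU_c = 4/(2√c), MU_t = 4.
MRS = 4/(2√c) ÷ 4.
MRS depends only on c: 0.5/√c = 1/12 ⇒ √c = 0.5/(1/12) = 6 ⇒ c = 36.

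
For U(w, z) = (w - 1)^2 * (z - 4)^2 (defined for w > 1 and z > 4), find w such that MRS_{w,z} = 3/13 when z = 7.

MU_w = 2·(w−1)·(z−4)^2, MU_z = 2·(w−1)^2·(z−4).
MRS = (z−4)/(w−1).
Substitute z = 7: MRS = 3/(w − 1). Setting this equal to 3/13 gives w − 1 = 3/(3/13) = 13, so w = 14.

w = 14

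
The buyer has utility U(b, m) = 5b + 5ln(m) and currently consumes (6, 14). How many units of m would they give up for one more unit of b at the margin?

MRS = 14

MU_b = 5, MU_m = 5/m.
MRS = 5 ÷ (5/m).
At (6, 14): MRS = 14.
The indifference curve has slope −14 at this bundle.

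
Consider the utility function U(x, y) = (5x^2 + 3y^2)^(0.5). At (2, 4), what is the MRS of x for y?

For CES with ρ = 2, MRS = (5/3)·(y/x)^(-1).
At (2, 4): MRS = 5/6.
So at (2, 4) the consumer would give up 5/6 units of y for one more unit of x.

MRS = 5/6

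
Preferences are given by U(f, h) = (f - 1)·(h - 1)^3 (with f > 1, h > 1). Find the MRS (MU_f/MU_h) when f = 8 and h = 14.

MRS = 13/21

MU_f = (h−1)^3, MU_h = 3·(f−1)·(h−1)^2.
MRS = (1/3)·(h−1)/(f−1).
At (8, 14): MRS = 13/21.
So at (8, 14) the consumer would give up 13/21 units of h for one more unit of f.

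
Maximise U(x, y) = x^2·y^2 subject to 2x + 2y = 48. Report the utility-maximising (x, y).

x* = 12, y* = 12

MU_x = 2·x·y^2 and MU_y = 2·x^2·y.
MRS = MU_x/MU_y = y/x.
Tangency: set MRS = p_x/p_y = 2/2 = 1.
So y/x = 1, i.e. y = x.
Substitute into the budget 2·x + 2·y = 48: 4·x = 48, so x* = 12.
Then y* = 12.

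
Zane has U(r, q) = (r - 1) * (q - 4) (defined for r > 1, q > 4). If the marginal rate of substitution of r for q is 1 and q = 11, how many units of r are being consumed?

r = 8

MU_r = (q−4), MU_q = (r−1).
MRS = (q−4)/(r−1).
Substitute q = 11: MRS = 7/(r − 1). Setting this equal to 1 gives r − 1 = 7/1 = 7, so r = 8.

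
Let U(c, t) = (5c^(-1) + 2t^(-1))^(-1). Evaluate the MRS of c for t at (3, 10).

MRS = 250/9

For CES with ρ = -1, MRS = (5/2)·(t/c)^2.
At (3, 10): MRS = 250/9.
The indifference curve has slope −250/9 at this bundle.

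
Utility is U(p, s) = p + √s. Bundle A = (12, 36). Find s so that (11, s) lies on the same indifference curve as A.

U(12, 36) = 18.
Set U(11, s) = 18 and solve.
With p = 11: √s = 18 − 11 = 7, so √s = 7 and s = 49.
Check: U(11, 49) = 18.

s = 49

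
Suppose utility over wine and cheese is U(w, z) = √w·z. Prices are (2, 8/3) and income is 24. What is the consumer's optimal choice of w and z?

w* = 4, z* = 6

MU_w = 0.5·w^(-0.5)·z and MU_z = √w.
MRS = MU_w/MU_z = (0.5)·z/w.
Tangency: set MRS = p_w/p_z = 2/(8/3) = 0.75.
So (0.5)·z/w = 0.75, i.e. z = 1.5·w.
Substitute into the budget 2·w + (8/3)·z = 24: 6·w = 24, so w* = 4.
Then z* = 1.5·4 = 6.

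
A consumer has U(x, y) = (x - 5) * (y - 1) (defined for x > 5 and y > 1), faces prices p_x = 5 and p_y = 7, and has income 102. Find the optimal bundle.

MU_x = (y−1), MU_y = (x−5).
MRS = (y−1)/(x−5).
Tangency: set MRS = p_x/p_y = 5/7.
So (y − 1)/(x − 5) = 5/7, i.e. (y − 1) = (5/7)·(x − 5).
Rewrite the budget in excess-of-subsistence terms: 5·(x − 5) + 7·(y − 1) = 102 − 5·5 − 7·1 = 70.
Substituting, 10·(x − 5) = 70, so x − 5 = 7 and x* = 12.
Then y − 1 = (5/7)·7 = 5, so y* = 6.

x* = 12, y* = 6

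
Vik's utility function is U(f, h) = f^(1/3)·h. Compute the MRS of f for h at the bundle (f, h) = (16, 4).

MRS = 1/12

MU_f = 1/3·f^(-2/3)·h and MU_h = f^(1/3).
MRS = MU_f/MU_h = (1/3)·h/f.
At (16, 4): MRS = 1/12.
So at (16, 4) the consumer would give up 1/12 units of h for one more unit of f.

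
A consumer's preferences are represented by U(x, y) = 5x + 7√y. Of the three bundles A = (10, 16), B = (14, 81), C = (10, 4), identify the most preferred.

Evaluate utility at each bundle:
U(A) = 78.000.
U(B) = 133.000.
U(C) = 64.000.
Highest utility is B, so B ≻ A ≻ C.

Bundle B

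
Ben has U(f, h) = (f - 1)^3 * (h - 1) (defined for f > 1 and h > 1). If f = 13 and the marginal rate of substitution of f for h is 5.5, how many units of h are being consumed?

h = 23

MU_f = 3·(f−1)^2·(h−1), MU_h = (f−1)^3.
MRS = (3/1)·(h−1)/(f−1).
Substitute f = 13: MRS = (h − 1)/4. Setting this equal to 5.5 gives h − 1 = 5.5·4 = 22, so h = 23.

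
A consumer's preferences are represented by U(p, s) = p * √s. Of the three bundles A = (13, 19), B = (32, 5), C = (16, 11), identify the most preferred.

Bundle B

Evaluate utility at each bundle:
U(A) = 56.666.
U(B) = 71.554.
U(C) = 53.066.
Highest utility is B, so B ≻ A ≻ C.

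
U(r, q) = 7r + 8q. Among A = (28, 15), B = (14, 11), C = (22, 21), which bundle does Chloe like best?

Bundle C

Evaluate utility at each bundle:
U(A) = 316.
U(B) = 186.
U(C) = 322.
Highest utility is C, so C ≻ A ≻ B.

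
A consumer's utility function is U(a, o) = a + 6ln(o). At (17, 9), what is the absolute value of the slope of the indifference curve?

MU_a = 1, MU_o = 6/o.
MRS = 1 ÷ (6/o).
At (17, 9): MRS = 1.5.
That is, one extra unit of a is worth 1.5 units of o at the margin.

MRS = 1.5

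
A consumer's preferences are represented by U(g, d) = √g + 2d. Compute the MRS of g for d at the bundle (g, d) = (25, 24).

MU_g = 1/(2√g), MU_d = 2.
MRS = 1/(2√g) ÷ 2.
At (25, 24): MRS = 0.05.
So at (25, 24) the consumer would give up 0.05 units of d for one more unit of g.

MRS = 0.05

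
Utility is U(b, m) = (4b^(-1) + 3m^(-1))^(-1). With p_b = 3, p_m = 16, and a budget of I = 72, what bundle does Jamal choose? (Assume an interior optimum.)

For CES with ρ = -1, MRS = (4/3)·(m/b)^2.
Tangency: set MRS = p_b/p_m = 3/16.
So (m/b)^2 = 9/64; taking the square root, m/b = 0.375, i.e. m = 0.375·b.
Substitute into the budget 3·b + 16·m = 72: 9·b = 72, so b* = 8 and m* = 0.375·8 = 3.

b* = 8, m* = 3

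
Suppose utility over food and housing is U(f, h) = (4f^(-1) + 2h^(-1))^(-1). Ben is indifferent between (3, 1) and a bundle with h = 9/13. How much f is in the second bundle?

f = 9

U depends on (f, h) only through S = 4f^(-1) + 2h^(-1), so equal utility means equal S. At (3, 1): S = 10/3.
With h = 9/13: 2·(9/13)^(-1) = 26/9, so 4f^(-1) = 10/3 − 26/9 = 4/9, i.e. f^(-1) = 1/9.
Hence f = 1/(1/9) = 9.
Check: U(9, 9/13) = 0.3.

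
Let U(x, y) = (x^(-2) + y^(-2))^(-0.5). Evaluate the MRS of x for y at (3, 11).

MRS = 1331/27

For CES with ρ = -2, MRS = (y/x)^3.
At (3, 11): MRS = 1331/27.
The indifference curve has slope −1331/27 at this bundle.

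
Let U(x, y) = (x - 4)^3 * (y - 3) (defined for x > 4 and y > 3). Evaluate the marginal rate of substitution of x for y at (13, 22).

MRS = 19/3

MU_x = 3·(x−4)^2·(y−3), MU_y = (x−4)^3.
MRS = (3/1)·(y−3)/(x−4).
At (13, 22): MRS = 19/3.
The indifference curve has slope −19/3 at this bundle.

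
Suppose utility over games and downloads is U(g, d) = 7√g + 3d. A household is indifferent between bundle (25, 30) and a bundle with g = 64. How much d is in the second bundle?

d = 23

U(25, 30) = 125.
Set U(64, d) = 125 and solve.
With g = 64: √64 = 8, so 3d = 125 − 7·8 = 69 and d = 23.
Check: U(64, 23) = 125.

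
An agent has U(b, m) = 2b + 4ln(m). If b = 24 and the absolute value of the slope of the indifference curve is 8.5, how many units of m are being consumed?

MU_b = 2, MU_m = 4/m.
MRS = 2 ÷ (4/m).
MRS depends only on m: 0.5·m = 8.5 ⇒ m = 8.5/0.5 = 17.

m = 17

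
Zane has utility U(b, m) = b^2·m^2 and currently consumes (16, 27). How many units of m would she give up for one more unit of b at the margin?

MRS = 27/16

MU_b = 2·b·m^2 and MU_m = 2·b^2·m.
MRS = MU_b/MU_m = m/b.
At (16, 27): MRS = 27/16.
So at (16, 27) the consumer would give up 27/16 units of m for one more unit of b.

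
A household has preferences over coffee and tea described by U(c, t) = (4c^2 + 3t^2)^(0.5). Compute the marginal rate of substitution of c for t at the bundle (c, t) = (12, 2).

For CES with ρ = 2, MRS = (4/3)·(t/c)^(-1).
At (12, 2): MRS = 8.
That is, one extra unit of c is worth 8 units of t at the margin.

MRS = 8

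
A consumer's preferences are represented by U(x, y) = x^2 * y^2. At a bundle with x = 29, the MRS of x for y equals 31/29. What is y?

y = 31

MU_x = 2·x·y^2 and MU_y = 2·x^2·y.
MRS = MU_x/MU_y = y/x.
Substitute x = 29: MRS = y/29. Setting y/29 = 31/29 gives y = (31/29)·29 = 31.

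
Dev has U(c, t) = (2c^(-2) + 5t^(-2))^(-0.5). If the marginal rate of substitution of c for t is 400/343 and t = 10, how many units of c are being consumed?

For CES with ρ = -2, MRS = (2/5)·(t/c)^3.
Setting (2/5)·(10/c)^3 = 400/343 gives (10/c)^3 = 1000/343, so 10/c = 10/7 and c = 7.

c = 7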